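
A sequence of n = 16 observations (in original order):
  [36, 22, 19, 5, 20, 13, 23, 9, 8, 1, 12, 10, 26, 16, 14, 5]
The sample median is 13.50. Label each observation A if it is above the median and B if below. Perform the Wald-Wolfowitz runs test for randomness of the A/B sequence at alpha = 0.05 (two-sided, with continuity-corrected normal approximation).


Step 1: Compute median = 13.50; label A = above, B = below.
Labels in order: AAABABABBBBBAAAB  (n_A = 8, n_B = 8)
Step 2: Count runs R = 8.
Step 3: Under H0 (random ordering), E[R] = 2*n_A*n_B/(n_A+n_B) + 1 = 2*8*8/16 + 1 = 9.0000.
        Var[R] = 2*n_A*n_B*(2*n_A*n_B - n_A - n_B) / ((n_A+n_B)^2 * (n_A+n_B-1)) = 14336/3840 = 3.7333.
        SD[R] = 1.9322.
Step 4: Continuity-corrected z = (R + 0.5 - E[R]) / SD[R] = (8 + 0.5 - 9.0000) / 1.9322 = -0.2588.
Step 5: Two-sided p-value via normal approximation = 2*(1 - Phi(|z|)) = 0.795809.
Step 6: alpha = 0.05. fail to reject H0.

R = 8, z = -0.2588, p = 0.795809, fail to reject H0.


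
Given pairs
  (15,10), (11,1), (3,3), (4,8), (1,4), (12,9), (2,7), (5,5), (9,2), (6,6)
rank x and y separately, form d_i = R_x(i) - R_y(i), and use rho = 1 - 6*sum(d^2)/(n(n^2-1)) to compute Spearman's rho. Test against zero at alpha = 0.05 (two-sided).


Step 1: Rank x and y separately (midranks; no ties here).
rank(x): 15->10, 11->8, 3->3, 4->4, 1->1, 12->9, 2->2, 5->5, 9->7, 6->6
rank(y): 10->10, 1->1, 3->3, 8->8, 4->4, 9->9, 7->7, 5->5, 2->2, 6->6
Step 2: d_i = R_x(i) - R_y(i); compute d_i^2.
  (10-10)^2=0, (8-1)^2=49, (3-3)^2=0, (4-8)^2=16, (1-4)^2=9, (9-9)^2=0, (2-7)^2=25, (5-5)^2=0, (7-2)^2=25, (6-6)^2=0
sum(d^2) = 124.
Step 3: rho = 1 - 6*124 / (10*(10^2 - 1)) = 1 - 744/990 = 0.248485.
Step 4: Under H0, t = rho * sqrt((n-2)/(1-rho^2)) = 0.7256 ~ t(8).
Step 5: Two-sided p-value from the t-distribution with 8 df = 0.488776.
Step 6: alpha = 0.05. fail to reject H0.

rho = 0.2485, p = 0.488776, fail to reject H0 at alpha = 0.05.


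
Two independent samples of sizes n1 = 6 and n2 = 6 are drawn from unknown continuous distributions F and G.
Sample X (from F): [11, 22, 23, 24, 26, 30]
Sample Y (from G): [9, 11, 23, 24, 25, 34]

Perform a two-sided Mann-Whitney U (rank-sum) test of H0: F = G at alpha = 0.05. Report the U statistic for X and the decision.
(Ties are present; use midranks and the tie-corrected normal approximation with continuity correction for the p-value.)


Step 1: Combine and sort all 12 observations; assign midranks.
sorted (value, group): (9,Y), (11,X), (11,Y), (22,X), (23,X), (23,Y), (24,X), (24,Y), (25,Y), (26,X), (30,X), (34,Y)
ranks: 9->1, 11->2.5, 11->2.5, 22->4, 23->5.5, 23->5.5, 24->7.5, 24->7.5, 25->9, 26->10, 30->11, 34->12
Step 2: Rank sum for X: R1 = 2.5 + 4 + 5.5 + 7.5 + 10 + 11 = 40.5.
Step 3: U_X = R1 - n1(n1+1)/2 = 40.5 - 6*7/2 = 40.5 - 21 = 19.5.
       U_Y = n1*n2 - U_X = 36 - 19.5 = 16.5.
Step 4: Ties are present, so use the tie-corrected normal approximation (with continuity correction) for the p-value.
Step 5: p-value = 0.872113; compare to alpha = 0.05. fail to reject H0.

U_X = 19.5, p = 0.872113, fail to reject H0 at alpha = 0.05.


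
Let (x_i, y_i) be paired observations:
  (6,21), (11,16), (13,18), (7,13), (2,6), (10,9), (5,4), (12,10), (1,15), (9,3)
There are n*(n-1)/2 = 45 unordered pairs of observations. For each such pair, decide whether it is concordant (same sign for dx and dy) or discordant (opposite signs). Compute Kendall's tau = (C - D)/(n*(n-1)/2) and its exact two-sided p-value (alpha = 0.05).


Step 1: Enumerate the 45 unordered pairs (i,j) with i<j and classify each by sign(x_j-x_i) * sign(y_j-y_i).
  (1,2):dx=+5,dy=-5->D; (1,3):dx=+7,dy=-3->D; (1,4):dx=+1,dy=-8->D; (1,5):dx=-4,dy=-15->C
  (1,6):dx=+4,dy=-12->D; (1,7):dx=-1,dy=-17->C; (1,8):dx=+6,dy=-11->D; (1,9):dx=-5,dy=-6->C
  (1,10):dx=+3,dy=-18->D; (2,3):dx=+2,dy=+2->C; (2,4):dx=-4,dy=-3->C; (2,5):dx=-9,dy=-10->C
  (2,6):dx=-1,dy=-7->C; (2,7):dx=-6,dy=-12->C; (2,8):dx=+1,dy=-6->D; (2,9):dx=-10,dy=-1->C
  (2,10):dx=-2,dy=-13->C; (3,4):dx=-6,dy=-5->C; (3,5):dx=-11,dy=-12->C; (3,6):dx=-3,dy=-9->C
  (3,7):dx=-8,dy=-14->C; (3,8):dx=-1,dy=-8->C; (3,9):dx=-12,dy=-3->C; (3,10):dx=-4,dy=-15->C
  (4,5):dx=-5,dy=-7->C; (4,6):dx=+3,dy=-4->D; (4,7):dx=-2,dy=-9->C; (4,8):dx=+5,dy=-3->D
  (4,9):dx=-6,dy=+2->D; (4,10):dx=+2,dy=-10->D; (5,6):dx=+8,dy=+3->C; (5,7):dx=+3,dy=-2->D
  (5,8):dx=+10,dy=+4->C; (5,9):dx=-1,dy=+9->D; (5,10):dx=+7,dy=-3->D; (6,7):dx=-5,dy=-5->C
  (6,8):dx=+2,dy=+1->C; (6,9):dx=-9,dy=+6->D; (6,10):dx=-1,dy=-6->C; (7,8):dx=+7,dy=+6->C
  (7,9):dx=-4,dy=+11->D; (7,10):dx=+4,dy=-1->D; (8,9):dx=-11,dy=+5->D; (8,10):dx=-3,dy=-7->C
  (9,10):dx=+8,dy=-12->D
Step 2: C = 26, D = 19, total pairs = 45.
Step 3: tau = (C - D)/(n(n-1)/2) = (26 - 19)/45 = 0.155556.
Step 4: Exact two-sided p-value (enumerate n! = 3628800 permutations of y under H0): p = 0.600654.
Step 5: alpha = 0.05. fail to reject H0.

tau_b = 0.1556 (C=26, D=19), p = 0.600654, fail to reject H0.


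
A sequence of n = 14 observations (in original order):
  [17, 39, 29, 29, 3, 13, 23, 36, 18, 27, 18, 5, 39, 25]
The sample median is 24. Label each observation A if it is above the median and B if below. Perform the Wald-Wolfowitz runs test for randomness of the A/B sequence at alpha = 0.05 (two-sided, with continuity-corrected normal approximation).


Step 1: Compute median = 24; label A = above, B = below.
Labels in order: BAAABBBABABBAA  (n_A = 7, n_B = 7)
Step 2: Count runs R = 8.
Step 3: Under H0 (random ordering), E[R] = 2*n_A*n_B/(n_A+n_B) + 1 = 2*7*7/14 + 1 = 8.0000.
        Var[R] = 2*n_A*n_B*(2*n_A*n_B - n_A - n_B) / ((n_A+n_B)^2 * (n_A+n_B-1)) = 8232/2548 = 3.2308.
        SD[R] = 1.7974.
Step 4: R = E[R], so z = 0 with no continuity correction.
Step 5: Two-sided p-value via normal approximation = 2*(1 - Phi(|z|)) = 1.000000.
Step 6: alpha = 0.05. fail to reject H0.

R = 8, z = 0.0000, p = 1.000000, fail to reject H0.


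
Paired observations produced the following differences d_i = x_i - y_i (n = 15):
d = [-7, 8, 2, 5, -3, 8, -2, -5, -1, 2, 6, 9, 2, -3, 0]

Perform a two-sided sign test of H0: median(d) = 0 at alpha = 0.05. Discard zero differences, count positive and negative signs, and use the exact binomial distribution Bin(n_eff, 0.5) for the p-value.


Step 1: Discard zero differences. Original n = 15; n_eff = number of nonzero differences = 14.
Nonzero differences (with sign): -7, +8, +2, +5, -3, +8, -2, -5, -1, +2, +6, +9, +2, -3
Step 2: Count signs: positive = 8, negative = 6.
Step 3: Under H0: P(positive) = 0.5, so the number of positives S ~ Bin(14, 0.5).
Step 4: Two-sided exact p-value = sum of Bin(14,0.5) probabilities at or below the observed probability = 0.790527.
Step 5: alpha = 0.05. fail to reject H0.

n_eff = 14, pos = 8, neg = 6, p = 0.790527, fail to reject H0.


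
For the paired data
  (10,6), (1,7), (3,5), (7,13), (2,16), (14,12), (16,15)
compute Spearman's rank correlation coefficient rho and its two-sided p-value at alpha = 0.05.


Step 1: Rank x and y separately (midranks; no ties here).
rank(x): 10->5, 1->1, 3->3, 7->4, 2->2, 14->6, 16->7
rank(y): 6->2, 7->3, 5->1, 13->5, 16->7, 12->4, 15->6
Step 2: d_i = R_x(i) - R_y(i); compute d_i^2.
  (5-2)^2=9, (1-3)^2=4, (3-1)^2=4, (4-5)^2=1, (2-7)^2=25, (6-4)^2=4, (7-6)^2=1
sum(d^2) = 48.
Step 3: rho = 1 - 6*48 / (7*(7^2 - 1)) = 1 - 288/336 = 0.142857.
Step 4: Under H0, t = rho * sqrt((n-2)/(1-rho^2)) = 0.3227 ~ t(5).
Step 5: Two-sided p-value from the t-distribution with 5 df = 0.759945.
Step 6: alpha = 0.05. fail to reject H0.

rho = 0.1429, p = 0.759945, fail to reject H0 at alpha = 0.05.


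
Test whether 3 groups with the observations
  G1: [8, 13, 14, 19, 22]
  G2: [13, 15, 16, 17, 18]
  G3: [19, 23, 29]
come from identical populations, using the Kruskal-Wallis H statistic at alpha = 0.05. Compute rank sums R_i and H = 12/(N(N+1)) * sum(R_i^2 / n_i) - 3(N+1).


Step 1: Combine all N = 13 observations and assign midranks.
sorted (value, group, rank): (8,G1,1), (13,G1,2.5), (13,G2,2.5), (14,G1,4), (15,G2,5), (16,G2,6), (17,G2,7), (18,G2,8), (19,G1,9.5), (19,G3,9.5), (22,G1,11), (23,G3,12), (29,G3,13)
Step 2: Sum ranks within each group.
R_1 = 28 (n_1 = 5)
R_2 = 28.5 (n_2 = 5)
R_3 = 34.5 (n_3 = 3)
Step 3: H = 12/(N(N+1)) * sum(R_i^2/n_i) - 3(N+1)
     = 12/(13*14) * (28^2/5 + 28.5^2/5 + 34.5^2/3) - 3*14
     = 0.065934 * 716 - 42
     = 5.208791.
Step 4: Ties present; correction factor C = 1 - 12/(13^3 - 13) = 0.994505. Corrected H = 5.208791 / 0.994505 = 5.237569.
Step 5: Under H0, H ~ chi^2(2); p-value = 0.072891.
Step 6: alpha = 0.05. fail to reject H0.

H = 5.2376, df = 2, p = 0.072891, fail to reject H0.


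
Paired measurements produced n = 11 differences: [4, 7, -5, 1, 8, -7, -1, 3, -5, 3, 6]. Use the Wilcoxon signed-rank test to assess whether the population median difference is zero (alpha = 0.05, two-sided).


Step 1: Drop any zero differences (none here) and take |d_i|.
|d| = [4, 7, 5, 1, 8, 7, 1, 3, 5, 3, 6]
Step 2: Midrank |d_i| (ties get averaged ranks).
ranks: |4|->5, |7|->9.5, |5|->6.5, |1|->1.5, |8|->11, |7|->9.5, |1|->1.5, |3|->3.5, |5|->6.5, |3|->3.5, |6|->8
Step 3: Attach original signs; sum ranks with positive sign and with negative sign.
W+ = 5 + 9.5 + 1.5 + 11 + 3.5 + 3.5 + 8 = 42
W- = 6.5 + 9.5 + 1.5 + 6.5 = 24
(Check: W+ + W- = 66 should equal n(n+1)/2 = 66.)
Step 4: Test statistic W = min(W+, W-) = 24.
Step 5: Ties in |d|, so use the tie-corrected normal approximation.
        E[W] = n(n+1)/4 = 11*12/4 = 33.
        Tie groups: |d|=1 (t=2), |d|=3 (t=2), |d|=5 (t=2), |d|=7 (t=2); sum(t^3 - t) = 24.
        Var[W] = n(n+1)(2n+1)/24 - sum(t^3-t)/48 = 3036/24 - 24/48 = 126.
        z = (W - E[W]) / sqrt(Var[W]) = (24 - 33) / 11.2250 = -0.8018.
        Two-sided p = 2*Phi(z) = 0.422678.
Step 6: alpha = 0.05. fail to reject H0.

W+ = 42, W- = 24, W = min = 24, p = 0.422678, fail to reject H0.


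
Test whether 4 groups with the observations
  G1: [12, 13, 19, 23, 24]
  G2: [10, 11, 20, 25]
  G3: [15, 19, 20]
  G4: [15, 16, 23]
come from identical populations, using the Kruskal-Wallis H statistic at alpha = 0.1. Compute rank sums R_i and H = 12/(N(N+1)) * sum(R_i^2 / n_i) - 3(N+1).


Step 1: Combine all N = 15 observations and assign midranks.
sorted (value, group, rank): (10,G2,1), (11,G2,2), (12,G1,3), (13,G1,4), (15,G3,5.5), (15,G4,5.5), (16,G4,7), (19,G1,8.5), (19,G3,8.5), (20,G2,10.5), (20,G3,10.5), (23,G1,12.5), (23,G4,12.5), (24,G1,14), (25,G2,15)
Step 2: Sum ranks within each group.
R_1 = 42 (n_1 = 5)
R_2 = 28.5 (n_2 = 4)
R_3 = 24.5 (n_3 = 3)
R_4 = 25 (n_4 = 3)
Step 3: H = 12/(N(N+1)) * sum(R_i^2/n_i) - 3(N+1)
     = 12/(15*16) * (42^2/5 + 28.5^2/4 + 24.5^2/3 + 25^2/3) - 3*16
     = 0.050000 * 964.279 - 48
     = 0.213958.
Step 4: Ties present; correction factor C = 1 - 24/(15^3 - 15) = 0.992857. Corrected H = 0.213958 / 0.992857 = 0.215498.
Step 5: Under H0, H ~ chi^2(3); p-value = 0.975050.
Step 6: alpha = 0.1. fail to reject H0.

H = 0.2155, df = 3, p = 0.975050, fail to reject H0.


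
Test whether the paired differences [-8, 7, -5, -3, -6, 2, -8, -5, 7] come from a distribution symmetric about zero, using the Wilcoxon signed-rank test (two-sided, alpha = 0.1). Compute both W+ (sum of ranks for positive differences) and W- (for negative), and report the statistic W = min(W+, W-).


Step 1: Drop any zero differences (none here) and take |d_i|.
|d| = [8, 7, 5, 3, 6, 2, 8, 5, 7]
Step 2: Midrank |d_i| (ties get averaged ranks).
ranks: |8|->8.5, |7|->6.5, |5|->3.5, |3|->2, |6|->5, |2|->1, |8|->8.5, |5|->3.5, |7|->6.5
Step 3: Attach original signs; sum ranks with positive sign and with negative sign.
W+ = 6.5 + 1 + 6.5 = 14
W- = 8.5 + 3.5 + 2 + 5 + 8.5 + 3.5 = 31
(Check: W+ + W- = 45 should equal n(n+1)/2 = 45.)
Step 4: Test statistic W = min(W+, W-) = 14.
Step 5: Ties in |d|, so use the tie-corrected normal approximation.
        E[W] = n(n+1)/4 = 9*10/4 = 22.5.
        Tie groups: |d|=5 (t=2), |d|=7 (t=2), |d|=8 (t=2); sum(t^3 - t) = 18.
        Var[W] = n(n+1)(2n+1)/24 - sum(t^3-t)/48 = 1710/24 - 18/48 = 70.875.
        z = (W - E[W]) / sqrt(Var[W]) = (14 - 22.5) / 8.4187 = -1.0097.
        Two-sided p = 2*Phi(z) = 0.312661.
Step 6: alpha = 0.1. fail to reject H0.

W+ = 14, W- = 31, W = min = 14, p = 0.312661, fail to reject H0.


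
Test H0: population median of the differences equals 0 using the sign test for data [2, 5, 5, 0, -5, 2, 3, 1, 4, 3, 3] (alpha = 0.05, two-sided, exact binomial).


Step 1: Discard zero differences. Original n = 11; n_eff = number of nonzero differences = 10.
Nonzero differences (with sign): +2, +5, +5, -5, +2, +3, +1, +4, +3, +3
Step 2: Count signs: positive = 9, negative = 1.
Step 3: Under H0: P(positive) = 0.5, so the number of positives S ~ Bin(10, 0.5).
Step 4: Two-sided exact p-value = sum of Bin(10,0.5) probabilities at or below the observed probability = 0.021484.
Step 5: alpha = 0.05. reject H0.

n_eff = 10, pos = 9, neg = 1, p = 0.021484, reject H0.


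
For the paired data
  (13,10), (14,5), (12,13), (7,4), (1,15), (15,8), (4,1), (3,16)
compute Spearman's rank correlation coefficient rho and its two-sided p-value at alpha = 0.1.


Step 1: Rank x and y separately (midranks; no ties here).
rank(x): 13->6, 14->7, 12->5, 7->4, 1->1, 15->8, 4->3, 3->2
rank(y): 10->5, 5->3, 13->6, 4->2, 15->7, 8->4, 1->1, 16->8
Step 2: d_i = R_x(i) - R_y(i); compute d_i^2.
  (6-5)^2=1, (7-3)^2=16, (5-6)^2=1, (4-2)^2=4, (1-7)^2=36, (8-4)^2=16, (3-1)^2=4, (2-8)^2=36
sum(d^2) = 114.
Step 3: rho = 1 - 6*114 / (8*(8^2 - 1)) = 1 - 684/504 = -0.357143.
Step 4: Under H0, t = rho * sqrt((n-2)/(1-rho^2)) = -0.9366 ~ t(6).
Step 5: Two-sided p-value from the t-distribution with 6 df = 0.385121.
Step 6: alpha = 0.1. fail to reject H0.

rho = -0.3571, p = 0.385121, fail to reject H0 at alpha = 0.1.


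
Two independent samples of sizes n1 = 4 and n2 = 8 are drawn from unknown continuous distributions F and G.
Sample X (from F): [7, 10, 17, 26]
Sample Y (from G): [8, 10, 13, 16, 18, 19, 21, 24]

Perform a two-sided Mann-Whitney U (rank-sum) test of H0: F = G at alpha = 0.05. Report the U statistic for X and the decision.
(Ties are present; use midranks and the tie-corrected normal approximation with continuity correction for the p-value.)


Step 1: Combine and sort all 12 observations; assign midranks.
sorted (value, group): (7,X), (8,Y), (10,X), (10,Y), (13,Y), (16,Y), (17,X), (18,Y), (19,Y), (21,Y), (24,Y), (26,X)
ranks: 7->1, 8->2, 10->3.5, 10->3.5, 13->5, 16->6, 17->7, 18->8, 19->9, 21->10, 24->11, 26->12
Step 2: Rank sum for X: R1 = 1 + 3.5 + 7 + 12 = 23.5.
Step 3: U_X = R1 - n1(n1+1)/2 = 23.5 - 4*5/2 = 23.5 - 10 = 13.5.
       U_Y = n1*n2 - U_X = 32 - 13.5 = 18.5.
Step 4: Ties are present, so use the tie-corrected normal approximation (with continuity correction) for the p-value.
Step 5: p-value = 0.733647; compare to alpha = 0.05. fail to reject H0.

U_X = 13.5, p = 0.733647, fail to reject H0 at alpha = 0.05.


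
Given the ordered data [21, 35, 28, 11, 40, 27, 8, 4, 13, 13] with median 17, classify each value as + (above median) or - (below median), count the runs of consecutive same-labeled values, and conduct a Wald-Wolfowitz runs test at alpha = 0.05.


Step 1: Compute median = 17; label A = above, B = below.
Labels in order: AAABAABBBB  (n_A = 5, n_B = 5)
Step 2: Count runs R = 4.
Step 3: Under H0 (random ordering), E[R] = 2*n_A*n_B/(n_A+n_B) + 1 = 2*5*5/10 + 1 = 6.0000.
        Var[R] = 2*n_A*n_B*(2*n_A*n_B - n_A - n_B) / ((n_A+n_B)^2 * (n_A+n_B-1)) = 2000/900 = 2.2222.
        SD[R] = 1.4907.
Step 4: Continuity-corrected z = (R + 0.5 - E[R]) / SD[R] = (4 + 0.5 - 6.0000) / 1.4907 = -1.0062.
Step 5: Two-sided p-value via normal approximation = 2*(1 - Phi(|z|)) = 0.314305.
Step 6: alpha = 0.05. fail to reject H0.

R = 4, z = -1.0062, p = 0.314305, fail to reject H0.


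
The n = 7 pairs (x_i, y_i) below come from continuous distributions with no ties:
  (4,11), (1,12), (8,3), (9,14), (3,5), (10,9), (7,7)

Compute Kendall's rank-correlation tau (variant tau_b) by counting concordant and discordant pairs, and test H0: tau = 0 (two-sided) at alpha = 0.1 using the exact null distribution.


Step 1: Enumerate the 21 unordered pairs (i,j) with i<j and classify each by sign(x_j-x_i) * sign(y_j-y_i).
  (1,2):dx=-3,dy=+1->D; (1,3):dx=+4,dy=-8->D; (1,4):dx=+5,dy=+3->C; (1,5):dx=-1,dy=-6->C
  (1,6):dx=+6,dy=-2->D; (1,7):dx=+3,dy=-4->D; (2,3):dx=+7,dy=-9->D; (2,4):dx=+8,dy=+2->C
  (2,5):dx=+2,dy=-7->D; (2,6):dx=+9,dy=-3->D; (2,7):dx=+6,dy=-5->D; (3,4):dx=+1,dy=+11->C
  (3,5):dx=-5,dy=+2->D; (3,6):dx=+2,dy=+6->C; (3,7):dx=-1,dy=+4->D; (4,5):dx=-6,dy=-9->C
  (4,6):dx=+1,dy=-5->D; (4,7):dx=-2,dy=-7->C; (5,6):dx=+7,dy=+4->C; (5,7):dx=+4,dy=+2->C
  (6,7):dx=-3,dy=-2->C
Step 2: C = 10, D = 11, total pairs = 21.
Step 3: tau = (C - D)/(n(n-1)/2) = (10 - 11)/21 = -0.047619.
Step 4: Exact two-sided p-value (enumerate n! = 5040 permutations of y under H0): p = 1.000000.
Step 5: alpha = 0.1. fail to reject H0.

tau_b = -0.0476 (C=10, D=11), p = 1.000000, fail to reject H0.


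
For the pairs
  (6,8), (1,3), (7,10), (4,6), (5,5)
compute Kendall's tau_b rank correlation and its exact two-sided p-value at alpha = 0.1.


Step 1: Enumerate the 10 unordered pairs (i,j) with i<j and classify each by sign(x_j-x_i) * sign(y_j-y_i).
  (1,2):dx=-5,dy=-5->C; (1,3):dx=+1,dy=+2->C; (1,4):dx=-2,dy=-2->C; (1,5):dx=-1,dy=-3->C
  (2,3):dx=+6,dy=+7->C; (2,4):dx=+3,dy=+3->C; (2,5):dx=+4,dy=+2->C; (3,4):dx=-3,dy=-4->C
  (3,5):dx=-2,dy=-5->C; (4,5):dx=+1,dy=-1->D
Step 2: C = 9, D = 1, total pairs = 10.
Step 3: tau = (C - D)/(n(n-1)/2) = (9 - 1)/10 = 0.800000.
Step 4: Exact two-sided p-value (enumerate n! = 120 permutations of y under H0): p = 0.083333.
Step 5: alpha = 0.1. reject H0.

tau_b = 0.8000 (C=9, D=1), p = 0.083333, reject H0.


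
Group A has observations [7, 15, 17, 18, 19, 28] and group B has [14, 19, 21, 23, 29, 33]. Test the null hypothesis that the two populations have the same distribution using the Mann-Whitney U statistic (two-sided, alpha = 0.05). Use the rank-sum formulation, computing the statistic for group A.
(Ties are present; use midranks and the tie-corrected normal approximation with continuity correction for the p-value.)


Step 1: Combine and sort all 12 observations; assign midranks.
sorted (value, group): (7,X), (14,Y), (15,X), (17,X), (18,X), (19,X), (19,Y), (21,Y), (23,Y), (28,X), (29,Y), (33,Y)
ranks: 7->1, 14->2, 15->3, 17->4, 18->5, 19->6.5, 19->6.5, 21->8, 23->9, 28->10, 29->11, 33->12
Step 2: Rank sum for X: R1 = 1 + 3 + 4 + 5 + 6.5 + 10 = 29.5.
Step 3: U_X = R1 - n1(n1+1)/2 = 29.5 - 6*7/2 = 29.5 - 21 = 8.5.
       U_Y = n1*n2 - U_X = 36 - 8.5 = 27.5.
Step 4: Ties are present, so use the tie-corrected normal approximation (with continuity correction) for the p-value.
Step 5: p-value = 0.148829; compare to alpha = 0.05. fail to reject H0.

U_X = 8.5, p = 0.148829, fail to reject H0 at alpha = 0.05.


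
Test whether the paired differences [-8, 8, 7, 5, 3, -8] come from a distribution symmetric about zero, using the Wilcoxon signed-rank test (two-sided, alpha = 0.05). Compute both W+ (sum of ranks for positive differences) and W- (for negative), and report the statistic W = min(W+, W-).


Step 1: Drop any zero differences (none here) and take |d_i|.
|d| = [8, 8, 7, 5, 3, 8]
Step 2: Midrank |d_i| (ties get averaged ranks).
ranks: |8|->5, |8|->5, |7|->3, |5|->2, |3|->1, |8|->5
Step 3: Attach original signs; sum ranks with positive sign and with negative sign.
W+ = 5 + 3 + 2 + 1 = 11
W- = 5 + 5 = 10
(Check: W+ + W- = 21 should equal n(n+1)/2 = 21.)
Step 4: Test statistic W = min(W+, W-) = 10.
Step 5: Ties in |d|, so use the tie-corrected normal approximation.
        E[W] = n(n+1)/4 = 6*7/4 = 10.5.
        Tie groups: |d|=8 (t=3); sum(t^3 - t) = 24.
        Var[W] = n(n+1)(2n+1)/24 - sum(t^3-t)/48 = 546/24 - 24/48 = 22.25.
        z = (W - E[W]) / sqrt(Var[W]) = (10 - 10.5) / 4.7170 = -0.1060.
        Two-sided p = 2*Phi(z) = 0.915583.
Step 6: alpha = 0.05. fail to reject H0.

W+ = 11, W- = 10, W = min = 10, p = 0.915583, fail to reject H0.


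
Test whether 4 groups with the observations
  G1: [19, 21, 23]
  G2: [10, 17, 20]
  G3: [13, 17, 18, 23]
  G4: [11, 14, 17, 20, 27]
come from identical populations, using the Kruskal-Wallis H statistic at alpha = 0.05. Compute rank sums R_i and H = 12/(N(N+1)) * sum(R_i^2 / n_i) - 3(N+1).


Step 1: Combine all N = 15 observations and assign midranks.
sorted (value, group, rank): (10,G2,1), (11,G4,2), (13,G3,3), (14,G4,4), (17,G2,6), (17,G3,6), (17,G4,6), (18,G3,8), (19,G1,9), (20,G2,10.5), (20,G4,10.5), (21,G1,12), (23,G1,13.5), (23,G3,13.5), (27,G4,15)
Step 2: Sum ranks within each group.
R_1 = 34.5 (n_1 = 3)
R_2 = 17.5 (n_2 = 3)
R_3 = 30.5 (n_3 = 4)
R_4 = 37.5 (n_4 = 5)
Step 3: H = 12/(N(N+1)) * sum(R_i^2/n_i) - 3(N+1)
     = 12/(15*16) * (34.5^2/3 + 17.5^2/3 + 30.5^2/4 + 37.5^2/5) - 3*16
     = 0.050000 * 1012.65 - 48
     = 2.632292.
Step 4: Ties present; correction factor C = 1 - 36/(15^3 - 15) = 0.989286. Corrected H = 2.632292 / 0.989286 = 2.660800.
Step 5: Under H0, H ~ chi^2(3); p-value = 0.446930.
Step 6: alpha = 0.05. fail to reject H0.

H = 2.6608, df = 3, p = 0.446930, fail to reject H0.


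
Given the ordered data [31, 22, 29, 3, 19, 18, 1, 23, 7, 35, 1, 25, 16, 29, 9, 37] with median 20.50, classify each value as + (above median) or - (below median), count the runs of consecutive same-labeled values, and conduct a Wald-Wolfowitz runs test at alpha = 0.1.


Step 1: Compute median = 20.50; label A = above, B = below.
Labels in order: AAABBBBABABABABA  (n_A = 8, n_B = 8)
Step 2: Count runs R = 11.
Step 3: Under H0 (random ordering), E[R] = 2*n_A*n_B/(n_A+n_B) + 1 = 2*8*8/16 + 1 = 9.0000.
        Var[R] = 2*n_A*n_B*(2*n_A*n_B - n_A - n_B) / ((n_A+n_B)^2 * (n_A+n_B-1)) = 14336/3840 = 3.7333.
        SD[R] = 1.9322.
Step 4: Continuity-corrected z = (R - 0.5 - E[R]) / SD[R] = (11 - 0.5 - 9.0000) / 1.9322 = 0.7763.
Step 5: Two-sided p-value via normal approximation = 2*(1 - Phi(|z|)) = 0.437558.
Step 6: alpha = 0.1. fail to reject H0.

R = 11, z = 0.7763, p = 0.437558, fail to reject H0.


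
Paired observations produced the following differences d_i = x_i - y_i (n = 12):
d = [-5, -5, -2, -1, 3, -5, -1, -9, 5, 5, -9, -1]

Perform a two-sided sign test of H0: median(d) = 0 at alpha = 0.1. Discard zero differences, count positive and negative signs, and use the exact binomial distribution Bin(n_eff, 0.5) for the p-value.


Step 1: Discard zero differences. Original n = 12; n_eff = number of nonzero differences = 12.
Nonzero differences (with sign): -5, -5, -2, -1, +3, -5, -1, -9, +5, +5, -9, -1
Step 2: Count signs: positive = 3, negative = 9.
Step 3: Under H0: P(positive) = 0.5, so the number of positives S ~ Bin(12, 0.5).
Step 4: Two-sided exact p-value = sum of Bin(12,0.5) probabilities at or below the observed probability = 0.145996.
Step 5: alpha = 0.1. fail to reject H0.

n_eff = 12, pos = 3, neg = 9, p = 0.145996, fail to reject H0.


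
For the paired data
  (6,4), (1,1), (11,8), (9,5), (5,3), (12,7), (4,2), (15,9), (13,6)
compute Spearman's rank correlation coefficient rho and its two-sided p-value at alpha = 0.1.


Step 1: Rank x and y separately (midranks; no ties here).
rank(x): 6->4, 1->1, 11->6, 9->5, 5->3, 12->7, 4->2, 15->9, 13->8
rank(y): 4->4, 1->1, 8->8, 5->5, 3->3, 7->7, 2->2, 9->9, 6->6
Step 2: d_i = R_x(i) - R_y(i); compute d_i^2.
  (4-4)^2=0, (1-1)^2=0, (6-8)^2=4, (5-5)^2=0, (3-3)^2=0, (7-7)^2=0, (2-2)^2=0, (9-9)^2=0, (8-6)^2=4
sum(d^2) = 8.
Step 3: rho = 1 - 6*8 / (9*(9^2 - 1)) = 1 - 48/720 = 0.933333.
Step 4: Under H0, t = rho * sqrt((n-2)/(1-rho^2)) = 6.8783 ~ t(7).
Step 5: Two-sided p-value from the t-distribution with 7 df = 0.000236.
Step 6: alpha = 0.1. reject H0.

rho = 0.9333, p = 0.000236, reject H0 at alpha = 0.1.


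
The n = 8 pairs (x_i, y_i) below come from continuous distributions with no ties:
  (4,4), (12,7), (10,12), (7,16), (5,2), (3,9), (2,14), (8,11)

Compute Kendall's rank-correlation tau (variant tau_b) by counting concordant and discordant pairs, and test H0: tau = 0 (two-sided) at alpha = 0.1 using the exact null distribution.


Step 1: Enumerate the 28 unordered pairs (i,j) with i<j and classify each by sign(x_j-x_i) * sign(y_j-y_i).
  (1,2):dx=+8,dy=+3->C; (1,3):dx=+6,dy=+8->C; (1,4):dx=+3,dy=+12->C; (1,5):dx=+1,dy=-2->D
  (1,6):dx=-1,dy=+5->D; (1,7):dx=-2,dy=+10->D; (1,8):dx=+4,dy=+7->C; (2,3):dx=-2,dy=+5->D
  (2,4):dx=-5,dy=+9->D; (2,5):dx=-7,dy=-5->C; (2,6):dx=-9,dy=+2->D; (2,7):dx=-10,dy=+7->D
  (2,8):dx=-4,dy=+4->D; (3,4):dx=-3,dy=+4->D; (3,5):dx=-5,dy=-10->C; (3,6):dx=-7,dy=-3->C
  (3,7):dx=-8,dy=+2->D; (3,8):dx=-2,dy=-1->C; (4,5):dx=-2,dy=-14->C; (4,6):dx=-4,dy=-7->C
  (4,7):dx=-5,dy=-2->C; (4,8):dx=+1,dy=-5->D; (5,6):dx=-2,dy=+7->D; (5,7):dx=-3,dy=+12->D
  (5,8):dx=+3,dy=+9->C; (6,7):dx=-1,dy=+5->D; (6,8):dx=+5,dy=+2->C; (7,8):dx=+6,dy=-3->D
Step 2: C = 13, D = 15, total pairs = 28.
Step 3: tau = (C - D)/(n(n-1)/2) = (13 - 15)/28 = -0.071429.
Step 4: Exact two-sided p-value (enumerate n! = 40320 permutations of y under H0): p = 0.904861.
Step 5: alpha = 0.1. fail to reject H0.

tau_b = -0.0714 (C=13, D=15), p = 0.904861, fail to reject H0.


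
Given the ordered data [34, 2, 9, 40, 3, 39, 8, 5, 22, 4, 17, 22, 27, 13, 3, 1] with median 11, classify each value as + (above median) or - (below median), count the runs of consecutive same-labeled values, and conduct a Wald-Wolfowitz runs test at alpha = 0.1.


Step 1: Compute median = 11; label A = above, B = below.
Labels in order: ABBABABBABAAAABB  (n_A = 8, n_B = 8)
Step 2: Count runs R = 10.
Step 3: Under H0 (random ordering), E[R] = 2*n_A*n_B/(n_A+n_B) + 1 = 2*8*8/16 + 1 = 9.0000.
        Var[R] = 2*n_A*n_B*(2*n_A*n_B - n_A - n_B) / ((n_A+n_B)^2 * (n_A+n_B-1)) = 14336/3840 = 3.7333.
        SD[R] = 1.9322.
Step 4: Continuity-corrected z = (R - 0.5 - E[R]) / SD[R] = (10 - 0.5 - 9.0000) / 1.9322 = 0.2588.
Step 5: Two-sided p-value via normal approximation = 2*(1 - Phi(|z|)) = 0.795809.
Step 6: alpha = 0.1. fail to reject H0.

R = 10, z = 0.2588, p = 0.795809, fail to reject H0.


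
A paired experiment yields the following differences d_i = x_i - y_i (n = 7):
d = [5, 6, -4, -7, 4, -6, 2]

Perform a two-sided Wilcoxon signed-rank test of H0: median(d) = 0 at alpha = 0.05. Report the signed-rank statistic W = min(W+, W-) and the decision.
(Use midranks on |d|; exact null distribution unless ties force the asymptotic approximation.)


Step 1: Drop any zero differences (none here) and take |d_i|.
|d| = [5, 6, 4, 7, 4, 6, 2]
Step 2: Midrank |d_i| (ties get averaged ranks).
ranks: |5|->4, |6|->5.5, |4|->2.5, |7|->7, |4|->2.5, |6|->5.5, |2|->1
Step 3: Attach original signs; sum ranks with positive sign and with negative sign.
W+ = 4 + 5.5 + 2.5 + 1 = 13
W- = 2.5 + 7 + 5.5 = 15
(Check: W+ + W- = 28 should equal n(n+1)/2 = 28.)
Step 4: Test statistic W = min(W+, W-) = 13.
Step 5: Ties in |d|, so use the tie-corrected normal approximation.
        E[W] = n(n+1)/4 = 7*8/4 = 14.
        Tie groups: |d|=4 (t=2), |d|=6 (t=2); sum(t^3 - t) = 12.
        Var[W] = n(n+1)(2n+1)/24 - sum(t^3-t)/48 = 840/24 - 12/48 = 34.75.
        z = (W - E[W]) / sqrt(Var[W]) = (13 - 14) / 5.8949 = -0.1696.
        Two-sided p = 2*Phi(z) = 0.865295.
Step 6: alpha = 0.05. fail to reject H0.

W+ = 13, W- = 15, W = min = 13, p = 0.865295, fail to reject H0.


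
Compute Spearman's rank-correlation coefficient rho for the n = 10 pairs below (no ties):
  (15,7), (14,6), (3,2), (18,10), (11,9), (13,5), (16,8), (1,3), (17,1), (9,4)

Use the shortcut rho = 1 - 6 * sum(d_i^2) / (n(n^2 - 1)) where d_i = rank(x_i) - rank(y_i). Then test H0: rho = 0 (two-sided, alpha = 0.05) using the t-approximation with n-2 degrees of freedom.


Step 1: Rank x and y separately (midranks; no ties here).
rank(x): 15->7, 14->6, 3->2, 18->10, 11->4, 13->5, 16->8, 1->1, 17->9, 9->3
rank(y): 7->7, 6->6, 2->2, 10->10, 9->9, 5->5, 8->8, 3->3, 1->1, 4->4
Step 2: d_i = R_x(i) - R_y(i); compute d_i^2.
  (7-7)^2=0, (6-6)^2=0, (2-2)^2=0, (10-10)^2=0, (4-9)^2=25, (5-5)^2=0, (8-8)^2=0, (1-3)^2=4, (9-1)^2=64, (3-4)^2=1
sum(d^2) = 94.
Step 3: rho = 1 - 6*94 / (10*(10^2 - 1)) = 1 - 564/990 = 0.430303.
Step 4: Under H0, t = rho * sqrt((n-2)/(1-rho^2)) = 1.3483 ~ t(8).
Step 5: Two-sided p-value from the t-distribution with 8 df = 0.214492.
Step 6: alpha = 0.05. fail to reject H0.

rho = 0.4303, p = 0.214492, fail to reject H0 at alpha = 0.05.


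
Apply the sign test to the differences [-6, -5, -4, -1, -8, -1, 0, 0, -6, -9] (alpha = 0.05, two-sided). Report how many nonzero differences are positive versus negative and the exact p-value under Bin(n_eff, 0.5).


Step 1: Discard zero differences. Original n = 10; n_eff = number of nonzero differences = 8.
Nonzero differences (with sign): -6, -5, -4, -1, -8, -1, -6, -9
Step 2: Count signs: positive = 0, negative = 8.
Step 3: Under H0: P(positive) = 0.5, so the number of positives S ~ Bin(8, 0.5).
Step 4: Two-sided exact p-value = sum of Bin(8,0.5) probabilities at or below the observed probability = 0.007812.
Step 5: alpha = 0.05. reject H0.

n_eff = 8, pos = 0, neg = 8, p = 0.007812, reject H0.


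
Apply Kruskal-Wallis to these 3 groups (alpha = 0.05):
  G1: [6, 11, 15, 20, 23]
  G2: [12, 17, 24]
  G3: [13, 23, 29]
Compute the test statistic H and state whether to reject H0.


Step 1: Combine all N = 11 observations and assign midranks.
sorted (value, group, rank): (6,G1,1), (11,G1,2), (12,G2,3), (13,G3,4), (15,G1,5), (17,G2,6), (20,G1,7), (23,G1,8.5), (23,G3,8.5), (24,G2,10), (29,G3,11)
Step 2: Sum ranks within each group.
R_1 = 23.5 (n_1 = 5)
R_2 = 19 (n_2 = 3)
R_3 = 23.5 (n_3 = 3)
Step 3: H = 12/(N(N+1)) * sum(R_i^2/n_i) - 3(N+1)
     = 12/(11*12) * (23.5^2/5 + 19^2/3 + 23.5^2/3) - 3*12
     = 0.090909 * 414.867 - 36
     = 1.715152.
Step 4: Ties present; correction factor C = 1 - 6/(11^3 - 11) = 0.995455. Corrected H = 1.715152 / 0.995455 = 1.722983.
Step 5: Under H0, H ~ chi^2(2); p-value = 0.422531.
Step 6: alpha = 0.05. fail to reject H0.

H = 1.7230, df = 2, p = 0.422531, fail to reject H0.


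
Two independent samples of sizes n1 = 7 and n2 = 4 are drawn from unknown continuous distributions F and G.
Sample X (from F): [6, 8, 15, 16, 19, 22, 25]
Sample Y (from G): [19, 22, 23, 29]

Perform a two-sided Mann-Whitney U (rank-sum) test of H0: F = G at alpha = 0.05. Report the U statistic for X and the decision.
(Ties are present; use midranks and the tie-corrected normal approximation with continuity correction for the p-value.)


Step 1: Combine and sort all 11 observations; assign midranks.
sorted (value, group): (6,X), (8,X), (15,X), (16,X), (19,X), (19,Y), (22,X), (22,Y), (23,Y), (25,X), (29,Y)
ranks: 6->1, 8->2, 15->3, 16->4, 19->5.5, 19->5.5, 22->7.5, 22->7.5, 23->9, 25->10, 29->11
Step 2: Rank sum for X: R1 = 1 + 2 + 3 + 4 + 5.5 + 7.5 + 10 = 33.
Step 3: U_X = R1 - n1(n1+1)/2 = 33 - 7*8/2 = 33 - 28 = 5.
       U_Y = n1*n2 - U_X = 28 - 5 = 23.
Step 4: Ties are present, so use the tie-corrected normal approximation (with continuity correction) for the p-value.
Step 5: p-value = 0.106592; compare to alpha = 0.05. fail to reject H0.

U_X = 5, p = 0.106592, fail to reject H0 at alpha = 0.05.


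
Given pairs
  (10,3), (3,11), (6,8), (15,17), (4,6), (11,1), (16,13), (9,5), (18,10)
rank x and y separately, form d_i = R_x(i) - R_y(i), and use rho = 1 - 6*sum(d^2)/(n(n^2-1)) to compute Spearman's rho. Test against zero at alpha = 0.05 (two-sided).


Step 1: Rank x and y separately (midranks; no ties here).
rank(x): 10->5, 3->1, 6->3, 15->7, 4->2, 11->6, 16->8, 9->4, 18->9
rank(y): 3->2, 11->7, 8->5, 17->9, 6->4, 1->1, 13->8, 5->3, 10->6
Step 2: d_i = R_x(i) - R_y(i); compute d_i^2.
  (5-2)^2=9, (1-7)^2=36, (3-5)^2=4, (7-9)^2=4, (2-4)^2=4, (6-1)^2=25, (8-8)^2=0, (4-3)^2=1, (9-6)^2=9
sum(d^2) = 92.
Step 3: rho = 1 - 6*92 / (9*(9^2 - 1)) = 1 - 552/720 = 0.233333.
Step 4: Under H0, t = rho * sqrt((n-2)/(1-rho^2)) = 0.6349 ~ t(7).
Step 5: Two-sided p-value from the t-distribution with 7 df = 0.545699.
Step 6: alpha = 0.05. fail to reject H0.

rho = 0.2333, p = 0.545699, fail to reject H0 at alpha = 0.05.


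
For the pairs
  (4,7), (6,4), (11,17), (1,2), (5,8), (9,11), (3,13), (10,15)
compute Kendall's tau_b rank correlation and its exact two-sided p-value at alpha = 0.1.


Step 1: Enumerate the 28 unordered pairs (i,j) with i<j and classify each by sign(x_j-x_i) * sign(y_j-y_i).
  (1,2):dx=+2,dy=-3->D; (1,3):dx=+7,dy=+10->C; (1,4):dx=-3,dy=-5->C; (1,5):dx=+1,dy=+1->C
  (1,6):dx=+5,dy=+4->C; (1,7):dx=-1,dy=+6->D; (1,8):dx=+6,dy=+8->C; (2,3):dx=+5,dy=+13->C
  (2,4):dx=-5,dy=-2->C; (2,5):dx=-1,dy=+4->D; (2,6):dx=+3,dy=+7->C; (2,7):dx=-3,dy=+9->D
  (2,8):dx=+4,dy=+11->C; (3,4):dx=-10,dy=-15->C; (3,5):dx=-6,dy=-9->C; (3,6):dx=-2,dy=-6->C
  (3,7):dx=-8,dy=-4->C; (3,8):dx=-1,dy=-2->C; (4,5):dx=+4,dy=+6->C; (4,6):dx=+8,dy=+9->C
  (4,7):dx=+2,dy=+11->C; (4,8):dx=+9,dy=+13->C; (5,6):dx=+4,dy=+3->C; (5,7):dx=-2,dy=+5->D
  (5,8):dx=+5,dy=+7->C; (6,7):dx=-6,dy=+2->D; (6,8):dx=+1,dy=+4->C; (7,8):dx=+7,dy=+2->C
Step 2: C = 22, D = 6, total pairs = 28.
Step 3: tau = (C - D)/(n(n-1)/2) = (22 - 6)/28 = 0.571429.
Step 4: Exact two-sided p-value (enumerate n! = 40320 permutations of y under H0): p = 0.061012.
Step 5: alpha = 0.1. reject H0.

tau_b = 0.5714 (C=22, D=6), p = 0.061012, reject H0.


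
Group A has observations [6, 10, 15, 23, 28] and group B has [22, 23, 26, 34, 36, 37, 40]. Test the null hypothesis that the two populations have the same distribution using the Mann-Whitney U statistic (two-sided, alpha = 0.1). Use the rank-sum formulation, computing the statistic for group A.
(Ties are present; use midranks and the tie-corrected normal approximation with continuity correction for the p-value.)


Step 1: Combine and sort all 12 observations; assign midranks.
sorted (value, group): (6,X), (10,X), (15,X), (22,Y), (23,X), (23,Y), (26,Y), (28,X), (34,Y), (36,Y), (37,Y), (40,Y)
ranks: 6->1, 10->2, 15->3, 22->4, 23->5.5, 23->5.5, 26->7, 28->8, 34->9, 36->10, 37->11, 40->12
Step 2: Rank sum for X: R1 = 1 + 2 + 3 + 5.5 + 8 = 19.5.
Step 3: U_X = R1 - n1(n1+1)/2 = 19.5 - 5*6/2 = 19.5 - 15 = 4.5.
       U_Y = n1*n2 - U_X = 35 - 4.5 = 30.5.
Step 4: Ties are present, so use the tie-corrected normal approximation (with continuity correction) for the p-value.
Step 5: p-value = 0.041997; compare to alpha = 0.1. reject H0.

U_X = 4.5, p = 0.041997, reject H0 at alpha = 0.1.


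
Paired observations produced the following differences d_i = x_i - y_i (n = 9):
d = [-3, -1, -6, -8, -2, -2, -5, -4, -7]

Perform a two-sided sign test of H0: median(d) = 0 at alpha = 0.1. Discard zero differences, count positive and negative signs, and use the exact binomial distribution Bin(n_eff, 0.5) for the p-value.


Step 1: Discard zero differences. Original n = 9; n_eff = number of nonzero differences = 9.
Nonzero differences (with sign): -3, -1, -6, -8, -2, -2, -5, -4, -7
Step 2: Count signs: positive = 0, negative = 9.
Step 3: Under H0: P(positive) = 0.5, so the number of positives S ~ Bin(9, 0.5).
Step 4: Two-sided exact p-value = sum of Bin(9,0.5) probabilities at or below the observed probability = 0.003906.
Step 5: alpha = 0.1. reject H0.

n_eff = 9, pos = 0, neg = 9, p = 0.003906, reject H0.


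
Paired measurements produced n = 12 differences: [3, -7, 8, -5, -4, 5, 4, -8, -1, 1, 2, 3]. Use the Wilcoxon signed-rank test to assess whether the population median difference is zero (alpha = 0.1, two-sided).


Step 1: Drop any zero differences (none here) and take |d_i|.
|d| = [3, 7, 8, 5, 4, 5, 4, 8, 1, 1, 2, 3]
Step 2: Midrank |d_i| (ties get averaged ranks).
ranks: |3|->4.5, |7|->10, |8|->11.5, |5|->8.5, |4|->6.5, |5|->8.5, |4|->6.5, |8|->11.5, |1|->1.5, |1|->1.5, |2|->3, |3|->4.5
Step 3: Attach original signs; sum ranks with positive sign and with negative sign.
W+ = 4.5 + 11.5 + 8.5 + 6.5 + 1.5 + 3 + 4.5 = 40
W- = 10 + 8.5 + 6.5 + 11.5 + 1.5 = 38
(Check: W+ + W- = 78 should equal n(n+1)/2 = 78.)
Step 4: Test statistic W = min(W+, W-) = 38.
Step 5: Ties in |d|, so use the tie-corrected normal approximation.
        E[W] = n(n+1)/4 = 12*13/4 = 39.
        Tie groups: |d|=1 (t=2), |d|=3 (t=2), |d|=4 (t=2), |d|=5 (t=2), |d|=8 (t=2); sum(t^3 - t) = 30.
        Var[W] = n(n+1)(2n+1)/24 - sum(t^3-t)/48 = 3900/24 - 30/48 = 161.875.
        z = (W - E[W]) / sqrt(Var[W]) = (38 - 39) / 12.7230 = -0.0786.
        Two-sided p = 2*Phi(z) = 0.937353.
Step 6: alpha = 0.1. fail to reject H0.

W+ = 40, W- = 38, W = min = 38, p = 0.937353, fail to reject H0.


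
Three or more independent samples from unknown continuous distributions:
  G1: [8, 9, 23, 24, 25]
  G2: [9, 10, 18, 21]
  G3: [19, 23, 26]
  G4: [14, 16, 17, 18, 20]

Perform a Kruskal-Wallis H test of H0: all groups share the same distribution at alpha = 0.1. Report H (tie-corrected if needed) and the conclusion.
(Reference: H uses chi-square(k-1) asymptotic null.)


Step 1: Combine all N = 17 observations and assign midranks.
sorted (value, group, rank): (8,G1,1), (9,G1,2.5), (9,G2,2.5), (10,G2,4), (14,G4,5), (16,G4,6), (17,G4,7), (18,G2,8.5), (18,G4,8.5), (19,G3,10), (20,G4,11), (21,G2,12), (23,G1,13.5), (23,G3,13.5), (24,G1,15), (25,G1,16), (26,G3,17)
Step 2: Sum ranks within each group.
R_1 = 48 (n_1 = 5)
R_2 = 27 (n_2 = 4)
R_3 = 40.5 (n_3 = 3)
R_4 = 37.5 (n_4 = 5)
Step 3: H = 12/(N(N+1)) * sum(R_i^2/n_i) - 3(N+1)
     = 12/(17*18) * (48^2/5 + 27^2/4 + 40.5^2/3 + 37.5^2/5) - 3*18
     = 0.039216 * 1471.05 - 54
     = 3.688235.
Step 4: Ties present; correction factor C = 1 - 18/(17^3 - 17) = 0.996324. Corrected H = 3.688235 / 0.996324 = 3.701845.
Step 5: Under H0, H ~ chi^2(3); p-value = 0.295511.
Step 6: alpha = 0.1. fail to reject H0.

H = 3.7018, df = 3, p = 0.295511, fail to reject H0.


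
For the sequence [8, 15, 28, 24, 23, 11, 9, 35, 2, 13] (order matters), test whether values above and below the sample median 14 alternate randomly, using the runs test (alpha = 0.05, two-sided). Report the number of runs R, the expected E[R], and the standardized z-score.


Step 1: Compute median = 14; label A = above, B = below.
Labels in order: BAAAABBABB  (n_A = 5, n_B = 5)
Step 2: Count runs R = 5.
Step 3: Under H0 (random ordering), E[R] = 2*n_A*n_B/(n_A+n_B) + 1 = 2*5*5/10 + 1 = 6.0000.
        Var[R] = 2*n_A*n_B*(2*n_A*n_B - n_A - n_B) / ((n_A+n_B)^2 * (n_A+n_B-1)) = 2000/900 = 2.2222.
        SD[R] = 1.4907.
Step 4: Continuity-corrected z = (R + 0.5 - E[R]) / SD[R] = (5 + 0.5 - 6.0000) / 1.4907 = -0.3354.
Step 5: Two-sided p-value via normal approximation = 2*(1 - Phi(|z|)) = 0.737316.
Step 6: alpha = 0.05. fail to reject H0.

R = 5, z = -0.3354, p = 0.737316, fail to reject H0.


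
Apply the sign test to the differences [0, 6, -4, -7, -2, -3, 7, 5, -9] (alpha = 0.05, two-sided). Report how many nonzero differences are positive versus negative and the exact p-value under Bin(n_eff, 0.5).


Step 1: Discard zero differences. Original n = 9; n_eff = number of nonzero differences = 8.
Nonzero differences (with sign): +6, -4, -7, -2, -3, +7, +5, -9
Step 2: Count signs: positive = 3, negative = 5.
Step 3: Under H0: P(positive) = 0.5, so the number of positives S ~ Bin(8, 0.5).
Step 4: Two-sided exact p-value = sum of Bin(8,0.5) probabilities at or below the observed probability = 0.726562.
Step 5: alpha = 0.05. fail to reject H0.

n_eff = 8, pos = 3, neg = 5, p = 0.726562, fail to reject H0.


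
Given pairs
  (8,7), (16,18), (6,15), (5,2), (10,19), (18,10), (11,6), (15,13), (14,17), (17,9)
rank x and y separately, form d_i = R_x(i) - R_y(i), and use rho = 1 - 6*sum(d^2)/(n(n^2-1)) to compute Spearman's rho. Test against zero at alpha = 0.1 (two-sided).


Step 1: Rank x and y separately (midranks; no ties here).
rank(x): 8->3, 16->8, 6->2, 5->1, 10->4, 18->10, 11->5, 15->7, 14->6, 17->9
rank(y): 7->3, 18->9, 15->7, 2->1, 19->10, 10->5, 6->2, 13->6, 17->8, 9->4
Step 2: d_i = R_x(i) - R_y(i); compute d_i^2.
  (3-3)^2=0, (8-9)^2=1, (2-7)^2=25, (1-1)^2=0, (4-10)^2=36, (10-5)^2=25, (5-2)^2=9, (7-6)^2=1, (6-8)^2=4, (9-4)^2=25
sum(d^2) = 126.
Step 3: rho = 1 - 6*126 / (10*(10^2 - 1)) = 1 - 756/990 = 0.236364.
Step 4: Under H0, t = rho * sqrt((n-2)/(1-rho^2)) = 0.6880 ~ t(8).
Step 5: Two-sided p-value from the t-distribution with 8 df = 0.510885.
Step 6: alpha = 0.1. fail to reject H0.

rho = 0.2364, p = 0.510885, fail to reject H0 at alpha = 0.1.


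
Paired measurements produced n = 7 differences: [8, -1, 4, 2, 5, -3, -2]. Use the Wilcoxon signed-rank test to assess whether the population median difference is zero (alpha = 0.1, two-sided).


Step 1: Drop any zero differences (none here) and take |d_i|.
|d| = [8, 1, 4, 2, 5, 3, 2]
Step 2: Midrank |d_i| (ties get averaged ranks).
ranks: |8|->7, |1|->1, |4|->5, |2|->2.5, |5|->6, |3|->4, |2|->2.5
Step 3: Attach original signs; sum ranks with positive sign and with negative sign.
W+ = 7 + 5 + 2.5 + 6 = 20.5
W- = 1 + 4 + 2.5 = 7.5
(Check: W+ + W- = 28 should equal n(n+1)/2 = 28.)
Step 4: Test statistic W = min(W+, W-) = 7.5.
Step 5: Ties in |d|, so use the tie-corrected normal approximation.
        E[W] = n(n+1)/4 = 7*8/4 = 14.
        Tie groups: |d|=2 (t=2); sum(t^3 - t) = 6.
        Var[W] = n(n+1)(2n+1)/24 - sum(t^3-t)/48 = 840/24 - 6/48 = 34.875.
        z = (W - E[W]) / sqrt(Var[W]) = (7.5 - 14) / 5.9055 = -1.1007.
        Two-sided p = 2*Phi(z) = 0.271041.
Step 6: alpha = 0.1. fail to reject H0.

W+ = 20.5, W- = 7.5, W = min = 7.5, p = 0.271041, fail to reject H0.
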